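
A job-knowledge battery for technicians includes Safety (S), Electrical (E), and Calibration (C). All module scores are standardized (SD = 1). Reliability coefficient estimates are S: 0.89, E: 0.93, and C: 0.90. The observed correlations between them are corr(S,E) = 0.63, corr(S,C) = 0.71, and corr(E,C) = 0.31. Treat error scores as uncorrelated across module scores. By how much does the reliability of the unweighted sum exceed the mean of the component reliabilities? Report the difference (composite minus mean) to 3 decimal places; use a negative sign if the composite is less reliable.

Var(sum) = 3 + 3.3 = 6.3; true-score variance = 2.72 + 3.3 = 6.02; composite reliability = 0.9556.
Mean component reliability = 0.9067.
Difference = 0.9556 − 0.9067 = 0.049.

0.049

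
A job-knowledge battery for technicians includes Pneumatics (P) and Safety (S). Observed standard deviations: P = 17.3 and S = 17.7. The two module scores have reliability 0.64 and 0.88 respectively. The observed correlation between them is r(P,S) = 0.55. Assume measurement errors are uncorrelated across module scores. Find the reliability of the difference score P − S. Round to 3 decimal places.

Var(P−S) = 17.3² + 17.7² − 2·17.3·17.7·0.55 = 612.58 − 336.831 = 275.749.
Under uncorrelated errors the observed covariances equal the true-score covariances, so only the own-variance terms attenuate.
True-score variance = [17.3²·0.64 + 17.7²·0.88] − 336.831 = 467.241 − 336.831 = 130.41.
Reliability = 130.41 / 275.749 = 0.473.

0.473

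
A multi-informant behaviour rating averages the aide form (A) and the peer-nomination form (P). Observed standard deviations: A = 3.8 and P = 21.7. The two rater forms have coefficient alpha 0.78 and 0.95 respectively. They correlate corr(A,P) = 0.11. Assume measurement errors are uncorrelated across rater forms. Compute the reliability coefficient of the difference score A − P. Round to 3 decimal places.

0.943

Var(A−P) = 3.8² + 21.7² − 2·3.8·21.7·0.11 = 485.33 − 18.1412 = 467.189.
Because errors are independent across components, Cov(Tᵢ,Tⱼ) = Cov(Xᵢ,Xⱼ); the off-diagonal part of the true-score variance is the same as above.
True-score variance = [3.8²·0.78 + 21.7²·0.95] − 18.1412 = 458.609 − 18.1412 = 440.467.
Reliability = 440.467 / 467.189 = 0.943.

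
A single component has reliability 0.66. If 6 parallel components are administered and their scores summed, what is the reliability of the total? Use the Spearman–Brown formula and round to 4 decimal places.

ρ_k = kρ / (1 + (k−1)ρ) = 6·0.66 / (1 + 5·0.66) = 3.960 / 4.300 = 0.9209.

0.9209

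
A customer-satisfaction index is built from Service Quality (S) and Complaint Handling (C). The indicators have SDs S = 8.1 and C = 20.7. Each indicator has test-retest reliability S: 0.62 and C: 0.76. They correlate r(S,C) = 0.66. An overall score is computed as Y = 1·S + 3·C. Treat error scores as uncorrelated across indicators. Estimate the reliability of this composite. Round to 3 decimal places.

Var(Y) = 8.1² + 3²·20.7² + 2·[3·8.1·20.7·0.66] = 3922.02 + 663.973 = 4585.99.
With uncorrelated errors the cross-covariances are all true-score covariance, so they carry over unchanged; only the diagonal terms shrink to ρᵢσᵢ².
True-score variance = [8.1²·0.62 + 3²·20.7²·0.76] + 663.973 = 2971.55 + 663.973 = 3635.52.
Reliability = 3635.52 / 4585.99 = 0.793.

0.793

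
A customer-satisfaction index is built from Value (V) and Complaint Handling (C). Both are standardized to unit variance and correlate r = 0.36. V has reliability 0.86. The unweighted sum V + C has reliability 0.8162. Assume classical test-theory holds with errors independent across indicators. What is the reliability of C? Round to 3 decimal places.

Var(V+C) = 2 + 2·0.36 = 2.720.
True-score variance = ρ_V + ρ_C + 2·0.36, so 0.8162 = (0.86 + ρ_C + 0.72) / 2.720.
ρ_C = 0.8162·2.720 − 0.86 − 0.72 = 0.640.

0.640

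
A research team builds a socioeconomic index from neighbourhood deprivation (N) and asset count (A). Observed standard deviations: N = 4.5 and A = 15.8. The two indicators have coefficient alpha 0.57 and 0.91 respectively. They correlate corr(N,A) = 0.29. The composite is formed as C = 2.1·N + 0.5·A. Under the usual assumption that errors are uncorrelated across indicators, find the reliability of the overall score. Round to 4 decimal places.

0.7743

Var(C) = 2.1²·4.5² + 0.5²·15.8² + 2·[1.05·4.5·15.8·0.29] = 151.713 + 43.2999 = 195.012.
Under uncorrelated errors the observed covariances equal the true-score covariances, so only the own-variance terms attenuate.
True-score variance = [2.1²·4.5²·0.57 + 0.5²·15.8²·0.91] + 43.2999 = 107.696 + 43.2999 = 150.995.
Reliability = 150.995 / 195.012 = 0.7743.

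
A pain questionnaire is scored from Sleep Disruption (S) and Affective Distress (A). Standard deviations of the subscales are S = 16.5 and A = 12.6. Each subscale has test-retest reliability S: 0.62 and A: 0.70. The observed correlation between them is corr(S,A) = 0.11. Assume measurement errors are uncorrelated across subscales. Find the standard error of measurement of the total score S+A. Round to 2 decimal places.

12.29

Var(total) = 431.01 + 45.738 = 476.748.
True-score variance = 279.927 + 45.738 = 325.665, so reliability = 0.6831.
Error variance = 476.748 − 325.665 = 151.083; SEM = √151.083 = 12.29.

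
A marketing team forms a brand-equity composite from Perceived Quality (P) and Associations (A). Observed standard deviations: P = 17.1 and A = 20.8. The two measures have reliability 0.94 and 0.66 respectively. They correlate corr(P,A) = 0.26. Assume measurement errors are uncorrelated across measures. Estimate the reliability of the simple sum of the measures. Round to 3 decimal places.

Var(P+A) = 17.1² + 20.8² + 2·[17.1·20.8·0.26] = 725.05 + 184.954 = 910.004.
With uncorrelated errors the cross-covariances are all true-score covariance, so they carry over unchanged; only the diagonal terms shrink to ρᵢσᵢ².
True-score variance = [17.1²·0.94 + 20.8²·0.66] + 184.954 = 560.408 + 184.954 = 745.361.
Reliability = 745.361 / 910.004 = 0.819.

0.819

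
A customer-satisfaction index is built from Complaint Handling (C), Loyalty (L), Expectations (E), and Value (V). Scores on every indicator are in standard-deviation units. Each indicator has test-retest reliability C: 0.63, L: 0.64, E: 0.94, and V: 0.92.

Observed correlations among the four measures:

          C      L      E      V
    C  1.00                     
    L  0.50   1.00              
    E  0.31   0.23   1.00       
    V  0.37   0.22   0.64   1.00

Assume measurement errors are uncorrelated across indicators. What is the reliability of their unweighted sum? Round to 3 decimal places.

0.898

Var(C+L+E+V) = 4 + 2·[0.50 + 0.31 + 0.37 + 0.23 + 0.22 + 0.64] = 4 + 4.54 = 8.54.
Because errors are independent across components, Cov(Tᵢ,Tⱼ) = Cov(Xᵢ,Xⱼ); the off-diagonal part of the true-score variance is the same as above.
True-score variance = [0.63 + 0.64 + 0.94 + 0.92] + 4.54 = 3.13 + 4.54 = 7.67.
Reliability = 7.67 / 8.54 = 0.898.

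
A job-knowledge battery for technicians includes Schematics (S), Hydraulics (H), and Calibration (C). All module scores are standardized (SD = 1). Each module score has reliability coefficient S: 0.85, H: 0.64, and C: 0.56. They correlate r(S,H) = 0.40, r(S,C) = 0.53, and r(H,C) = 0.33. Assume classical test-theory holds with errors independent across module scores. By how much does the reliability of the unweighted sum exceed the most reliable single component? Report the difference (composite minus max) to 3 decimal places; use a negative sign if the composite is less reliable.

Var(sum) = 3 + 2.52 = 5.52; true-score variance = 2.05 + 2.52 = 4.57; composite reliability = 0.8279.
Max component reliability = 0.8500.
Difference = 0.8279 − 0.8500 = -0.022.

-0.022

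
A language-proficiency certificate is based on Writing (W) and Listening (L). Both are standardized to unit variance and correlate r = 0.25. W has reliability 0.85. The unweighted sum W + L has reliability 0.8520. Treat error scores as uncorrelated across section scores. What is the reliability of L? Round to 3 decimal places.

0.780

Var(W+L) = 2 + 2·0.25 = 2.500.
True-score variance = ρ_W + ρ_L + 2·0.25, so 0.8520 = (0.85 + ρ_L + 0.50) / 2.500.
ρ_L = 0.8520·2.500 − 0.85 − 0.50 = 0.780.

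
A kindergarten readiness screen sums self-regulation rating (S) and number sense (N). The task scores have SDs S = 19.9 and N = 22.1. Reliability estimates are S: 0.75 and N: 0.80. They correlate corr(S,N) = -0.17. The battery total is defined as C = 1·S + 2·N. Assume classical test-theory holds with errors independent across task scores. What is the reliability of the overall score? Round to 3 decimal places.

0.761

Var(C) = 19.9² + 2²·22.1² + 2·[2·19.9·22.1·(-0.17)] = 2349.65 − 299.057 = 2050.59.
Under uncorrelated errors the observed covariances equal the true-score covariances, so only the own-variance terms attenuate.
True-score variance = [19.9²·0.75 + 2²·22.1²·0.80] − 299.057 = 1859.92 − 299.057 = 1560.86.
Reliability = 1560.86 / 2050.59 = 0.761.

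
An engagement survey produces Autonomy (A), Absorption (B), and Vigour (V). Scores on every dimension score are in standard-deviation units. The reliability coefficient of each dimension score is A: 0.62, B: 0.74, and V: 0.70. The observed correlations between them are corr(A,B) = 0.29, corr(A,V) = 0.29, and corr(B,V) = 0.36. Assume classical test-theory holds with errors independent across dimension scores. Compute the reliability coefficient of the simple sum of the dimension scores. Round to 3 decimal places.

Var(A+B+V) = 3 + 2·[0.29 + 0.29 + 0.36] = 3 + 1.88 = 4.88.
With uncorrelated errors the cross-covariances are all true-score covariance, so they carry over unchanged; only the diagonal terms shrink to ρᵢσᵢ².
True-score variance = [0.62 + 0.74 + 0.70] + 1.88 = 2.06 + 1.88 = 3.94.
Reliability = 3.94 / 4.88 = 0.807.

0.807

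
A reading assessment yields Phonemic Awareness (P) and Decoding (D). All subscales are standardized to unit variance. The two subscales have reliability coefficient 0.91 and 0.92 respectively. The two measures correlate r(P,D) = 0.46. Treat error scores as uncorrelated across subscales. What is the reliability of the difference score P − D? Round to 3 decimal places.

Var(P−D) = 1 + 1 − 2·0.46 = 2 − 0.92 = 1.08.
With uncorrelated errors the cross-covariances are all true-score covariance, so they carry over unchanged; only the diagonal terms shrink to ρᵢσᵢ².
True-score variance = [0.91 + 0.92] − 0.92 = 1.83 − 0.92 = 0.91.
Reliability = 0.91 / 1.08 = 0.843.

0.843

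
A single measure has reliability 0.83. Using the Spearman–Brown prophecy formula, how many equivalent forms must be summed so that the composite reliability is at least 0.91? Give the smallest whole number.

k ≥ ρ*(1−ρ₁)/(ρ₁(1−ρ*)) = 0.91·0.17 / (0.83·0.09) = 2.071.
Smallest integer k = 3.

3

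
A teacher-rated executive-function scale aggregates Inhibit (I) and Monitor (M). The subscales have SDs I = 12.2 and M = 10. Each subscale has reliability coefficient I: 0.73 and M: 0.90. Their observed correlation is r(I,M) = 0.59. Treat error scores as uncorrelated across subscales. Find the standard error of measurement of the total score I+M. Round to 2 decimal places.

Var(total) = 248.84 + 143.96 = 392.8.
True-score variance = 198.653 + 143.96 = 342.613, so reliability = 0.8722.
Error variance = 392.8 − 342.613 = 50.1868; SEM = √50.1868 = 7.08.

7.08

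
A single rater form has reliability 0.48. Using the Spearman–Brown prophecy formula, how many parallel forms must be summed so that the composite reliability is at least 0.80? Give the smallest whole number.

5

k ≥ ρ*(1−ρ₁)/(ρ₁(1−ρ*)) = 0.80·0.52 / (0.48·0.20) = 4.333.
Smallest integer k = 5.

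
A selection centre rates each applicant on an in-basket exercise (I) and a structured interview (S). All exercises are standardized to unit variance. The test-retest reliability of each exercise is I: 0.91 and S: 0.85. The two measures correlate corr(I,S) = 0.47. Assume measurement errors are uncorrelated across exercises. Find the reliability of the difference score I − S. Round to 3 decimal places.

0.774

Var(I−S) = 1 + 1 − 2·0.47 = 2 − 0.94 = 1.06.
With uncorrelated errors the cross-covariances are all true-score covariance, so they carry over unchanged; only the diagonal terms shrink to ρᵢσᵢ².
True-score variance = [0.91 + 0.85] − 0.94 = 1.76 − 0.94 = 0.82.
Reliability = 0.82 / 1.06 = 0.774.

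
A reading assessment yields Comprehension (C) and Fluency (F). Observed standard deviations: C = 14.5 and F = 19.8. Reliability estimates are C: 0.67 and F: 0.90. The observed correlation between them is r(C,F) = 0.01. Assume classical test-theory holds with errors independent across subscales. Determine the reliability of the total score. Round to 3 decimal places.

0.821

Var(C+F) = 14.5² + 19.8² + 2·[14.5·19.8·0.01] = 602.29 + 5.742 = 608.032.
With uncorrelated errors the cross-covariances are all true-score covariance, so they carry over unchanged; only the diagonal terms shrink to ρᵢσᵢ².
True-score variance = [14.5²·0.67 + 19.8²·0.90] + 5.742 = 493.704 + 5.742 = 499.446.
Reliability = 499.446 / 608.032 = 0.821.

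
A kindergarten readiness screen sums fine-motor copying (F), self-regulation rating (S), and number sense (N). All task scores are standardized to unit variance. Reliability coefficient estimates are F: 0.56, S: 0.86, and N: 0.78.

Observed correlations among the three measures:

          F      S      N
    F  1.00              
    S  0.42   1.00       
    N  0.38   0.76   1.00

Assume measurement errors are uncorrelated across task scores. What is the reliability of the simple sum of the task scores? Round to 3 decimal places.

Var(F+S+N) = 3 + 2·[0.42 + 0.38 + 0.76] = 3 + 3.12 = 6.12.
Under uncorrelated errors the observed covariances equal the true-score covariances, so only the own-variance terms attenuate.
True-score variance = [0.56 + 0.86 + 0.78] + 3.12 = 2.2 + 3.12 = 5.32.
Reliability = 5.32 / 6.12 = 0.869.

0.869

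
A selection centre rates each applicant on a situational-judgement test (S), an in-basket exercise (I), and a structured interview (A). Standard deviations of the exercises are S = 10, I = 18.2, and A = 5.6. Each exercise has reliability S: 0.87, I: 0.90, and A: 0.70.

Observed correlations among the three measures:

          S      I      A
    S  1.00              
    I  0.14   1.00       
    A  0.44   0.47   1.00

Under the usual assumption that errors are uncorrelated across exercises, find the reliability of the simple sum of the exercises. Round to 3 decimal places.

Var(S+I+A) = 10² + 18.2² + 5.6² + 2·[10·18.2·0.14 + 10·5.6·0.44 + 18.2·5.6·0.47] = 462.6 + 196.045 = 658.645.
With uncorrelated errors the cross-covariances are all true-score covariance, so they carry over unchanged; only the diagonal terms shrink to ρᵢσᵢ².
True-score variance = [10²·0.87 + 18.2²·0.90 + 5.6²·0.70] + 196.045 = 407.068 + 196.045 = 603.113.
Reliability = 603.113 / 658.645 = 0.916.

0.916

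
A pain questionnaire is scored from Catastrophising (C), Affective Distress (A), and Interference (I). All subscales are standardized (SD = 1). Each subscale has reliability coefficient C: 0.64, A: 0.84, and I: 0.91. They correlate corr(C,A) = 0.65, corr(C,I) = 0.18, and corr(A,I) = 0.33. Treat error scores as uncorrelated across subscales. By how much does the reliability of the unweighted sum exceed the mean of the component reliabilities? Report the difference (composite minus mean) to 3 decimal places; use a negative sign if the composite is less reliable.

0.089

Var(sum) = 3 + 2.32 = 5.32; true-score variance = 2.39 + 2.32 = 4.71; composite reliability = 0.8853.
Mean component reliability = 0.7967.
Difference = 0.8853 − 0.7967 = 0.089.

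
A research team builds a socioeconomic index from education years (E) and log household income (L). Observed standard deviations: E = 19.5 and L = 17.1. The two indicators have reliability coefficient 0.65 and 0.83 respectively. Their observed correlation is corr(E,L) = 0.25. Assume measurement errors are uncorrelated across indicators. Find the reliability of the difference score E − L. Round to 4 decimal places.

Var(E−L) = 19.5² + 17.1² − 2·19.5·17.1·0.25 = 672.66 − 166.725 = 505.935.
Because errors are independent across components, Cov(Tᵢ,Tⱼ) = Cov(Xᵢ,Xⱼ); the off-diagonal part of the true-score variance is the same as above.
True-score variance = [19.5²·0.65 + 17.1²·0.83] − 166.725 = 489.863 − 166.725 = 323.138.
Reliability = 323.138 / 505.935 = 0.6387.

0.6387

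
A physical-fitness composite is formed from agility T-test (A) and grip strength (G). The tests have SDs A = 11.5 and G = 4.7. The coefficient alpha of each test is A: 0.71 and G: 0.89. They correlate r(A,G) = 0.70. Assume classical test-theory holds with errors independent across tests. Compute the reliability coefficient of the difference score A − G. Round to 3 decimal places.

Var(A−G) = 11.5² + 4.7² − 2·11.5·4.7·0.70 = 154.34 − 75.67 = 78.67.
With uncorrelated errors the cross-covariances are all true-score covariance, so they carry over unchanged; only the diagonal terms shrink to ρᵢσᵢ².
True-score variance = [11.5²·0.71 + 4.7²·0.89] − 75.67 = 113.558 − 75.67 = 37.8876.
Reliability = 37.8876 / 78.67 = 0.482.

0.482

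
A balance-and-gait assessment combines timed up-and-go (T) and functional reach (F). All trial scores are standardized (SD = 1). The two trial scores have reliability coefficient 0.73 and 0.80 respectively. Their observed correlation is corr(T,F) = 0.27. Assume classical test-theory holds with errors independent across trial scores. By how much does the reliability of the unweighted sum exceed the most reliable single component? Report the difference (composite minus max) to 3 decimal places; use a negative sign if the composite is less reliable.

Var(sum) = 2 + 0.54 = 2.54; true-score variance = 1.53 + 0.54 = 2.07; composite reliability = 0.8150.
Max component reliability = 0.8000.
Difference = 0.8150 − 0.8000 = 0.015.

0.015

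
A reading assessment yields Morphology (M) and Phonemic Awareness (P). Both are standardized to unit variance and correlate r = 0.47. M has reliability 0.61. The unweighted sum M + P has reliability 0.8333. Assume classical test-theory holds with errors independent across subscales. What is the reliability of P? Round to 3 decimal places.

Var(M+P) = 2 + 2·0.47 = 2.940.
True-score variance = ρ_M + ρ_P + 2·0.47, so 0.8333 = (0.61 + ρ_P + 0.94) / 2.940.
ρ_P = 0.8333·2.940 − 0.61 − 0.94 = 0.900.

0.900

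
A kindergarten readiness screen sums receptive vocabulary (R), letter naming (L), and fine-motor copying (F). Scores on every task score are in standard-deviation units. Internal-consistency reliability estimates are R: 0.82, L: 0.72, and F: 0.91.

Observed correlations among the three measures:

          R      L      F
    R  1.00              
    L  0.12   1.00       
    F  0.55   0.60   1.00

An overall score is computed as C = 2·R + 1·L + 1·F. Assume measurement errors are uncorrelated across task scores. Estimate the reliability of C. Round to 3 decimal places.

Var(C) = 2² + 1 + 1 + 2·[2·0.12 + 2·0.55 + 0.60] = 6 + 3.88 = 9.88.
With uncorrelated errors the cross-covariances are all true-score covariance, so they carry over unchanged; only the diagonal terms shrink to ρᵢσᵢ².
True-score variance = [2²·0.82 + 0.72 + 0.91] + 3.88 = 4.91 + 3.88 = 8.79.
Reliability = 8.79 / 9.88 = 0.890.

0.890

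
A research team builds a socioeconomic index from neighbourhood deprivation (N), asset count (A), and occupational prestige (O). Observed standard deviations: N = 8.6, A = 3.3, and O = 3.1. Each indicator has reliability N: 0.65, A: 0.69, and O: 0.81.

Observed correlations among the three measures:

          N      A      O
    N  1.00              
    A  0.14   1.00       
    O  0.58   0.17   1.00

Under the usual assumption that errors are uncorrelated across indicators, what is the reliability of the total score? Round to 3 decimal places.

0.773

Var(N+A+O) = 8.6² + 3.3² + 3.1² + 2·[8.6·3.3·0.14 + 8.6·3.1·0.58 + 3.3·3.1·0.17] = 94.46 + 42.3502 = 136.81.
With uncorrelated errors the cross-covariances are all true-score covariance, so they carry over unchanged; only the diagonal terms shrink to ρᵢσᵢ².
True-score variance = [8.6²·0.65 + 3.3²·0.69 + 3.1²·0.81] + 42.3502 = 63.3722 + 42.3502 = 105.722.
Reliability = 105.722 / 136.81 = 0.773.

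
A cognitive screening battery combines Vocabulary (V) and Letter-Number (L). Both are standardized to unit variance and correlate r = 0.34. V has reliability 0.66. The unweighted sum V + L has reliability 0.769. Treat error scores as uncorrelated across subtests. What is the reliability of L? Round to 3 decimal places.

0.721

Var(V+L) = 2 + 2·0.34 = 2.680.
True-score variance = ρ_V + ρ_L + 2·0.34, so 0.769 = (0.66 + ρ_L + 0.68) / 2.680.
ρ_L = 0.769·2.680 − 0.66 − 0.68 = 0.721.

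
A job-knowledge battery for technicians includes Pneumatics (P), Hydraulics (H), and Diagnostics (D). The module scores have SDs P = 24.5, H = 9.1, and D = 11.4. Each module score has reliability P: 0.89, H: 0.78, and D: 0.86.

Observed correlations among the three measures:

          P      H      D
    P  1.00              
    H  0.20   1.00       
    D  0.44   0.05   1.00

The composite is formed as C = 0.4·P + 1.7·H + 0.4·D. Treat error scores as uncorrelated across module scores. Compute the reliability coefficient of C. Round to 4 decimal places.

0.8572

Var(C) = 0.4²·24.5² + 1.7²·9.1² + 0.4²·11.4² + 2·[0.68·24.5·9.1·0.20 + 0.16·24.5·11.4·0.44 + 0.68·9.1·11.4·0.05] = 356.154 + 107.022 = 463.177.
Because errors are independent across components, Cov(Tᵢ,Tⱼ) = Cov(Xᵢ,Xⱼ); the off-diagonal part of the true-score variance is the same as above.
True-score variance = [0.4²·24.5²·0.89 + 1.7²·9.1²·0.78 + 0.4²·11.4²·0.86] + 107.022 = 290.028 + 107.022 = 397.051.
Reliability = 397.051 / 463.177 = 0.8572.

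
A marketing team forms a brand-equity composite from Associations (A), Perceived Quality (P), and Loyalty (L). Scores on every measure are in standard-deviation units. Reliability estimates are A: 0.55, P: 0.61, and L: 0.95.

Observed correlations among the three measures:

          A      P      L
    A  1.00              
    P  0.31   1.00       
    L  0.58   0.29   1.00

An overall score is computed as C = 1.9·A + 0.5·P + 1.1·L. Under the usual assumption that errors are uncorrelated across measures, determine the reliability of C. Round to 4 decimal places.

Var(C) = 1.9² + 0.5² + 1.1² + 2·[0.95·0.31 + 2.09·0.58 + 0.55·0.29] = 5.07 + 3.3324 = 8.4024.
With uncorrelated errors the cross-covariances are all true-score covariance, so they carry over unchanged; only the diagonal terms shrink to ρᵢσᵢ².
True-score variance = [1.9²·0.55 + 0.5²·0.61 + 1.1²·0.95] + 3.3324 = 3.2875 + 3.3324 = 6.6199.
Reliability = 6.6199 / 8.4024 = 0.7879.

0.7879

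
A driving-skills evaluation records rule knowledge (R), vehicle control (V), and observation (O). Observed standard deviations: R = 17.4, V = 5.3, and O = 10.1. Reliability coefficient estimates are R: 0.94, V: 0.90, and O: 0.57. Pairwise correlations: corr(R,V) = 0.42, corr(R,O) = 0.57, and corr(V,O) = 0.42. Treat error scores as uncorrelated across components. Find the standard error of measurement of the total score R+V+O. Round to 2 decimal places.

8.05

Var(total) = 432.86 + 322.774 = 755.634.
True-score variance = 368.021 + 322.774 = 690.795, so reliability = 0.9142.
Error variance = 755.634 − 690.795 = 64.8389; SEM = √64.8389 = 8.05.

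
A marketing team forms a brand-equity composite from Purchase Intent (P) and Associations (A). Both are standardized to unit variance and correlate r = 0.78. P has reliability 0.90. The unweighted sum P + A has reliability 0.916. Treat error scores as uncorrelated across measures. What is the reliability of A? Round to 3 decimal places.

0.801

Var(P+A) = 2 + 2·0.78 = 3.560.
True-score variance = ρ_P + ρ_A + 2·0.78, so 0.916 = (0.90 + ρ_A + 1.56) / 3.560.
ρ_A = 0.916·3.560 − 0.90 − 1.56 = 0.801.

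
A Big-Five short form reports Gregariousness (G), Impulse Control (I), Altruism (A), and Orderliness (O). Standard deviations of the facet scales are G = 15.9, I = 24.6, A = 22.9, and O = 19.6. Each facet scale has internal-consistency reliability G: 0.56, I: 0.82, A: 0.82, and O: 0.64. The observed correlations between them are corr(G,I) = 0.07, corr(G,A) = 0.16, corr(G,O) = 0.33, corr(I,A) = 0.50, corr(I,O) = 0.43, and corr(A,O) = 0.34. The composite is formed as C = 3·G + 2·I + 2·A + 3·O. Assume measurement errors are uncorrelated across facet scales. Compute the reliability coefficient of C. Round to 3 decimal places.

Var(C) = 3²·15.9² + 2²·24.6² + 2²·22.9² + 3²·19.6² + 2·[6·15.9·24.6·0.07 + 6·15.9·22.9·0.16 + 9·15.9·19.6·0.33 + 4·24.6·22.9·0.50 + 6·24.6·19.6·0.43 + 6·22.9·19.6·0.34] = 10251 + 9451.36 = 19702.4.
With uncorrelated errors the cross-covariances are all true-score covariance, so they carry over unchanged; only the diagonal terms shrink to ρᵢσᵢ².
True-score variance = [3²·15.9²·0.56 + 2²·24.6²·0.82 + 2²·22.9²·0.82 + 3²·19.6²·0.64] + 9451.36 = 7191.91 + 9451.36 = 16643.3.
Reliability = 16643.3 / 19702.4 = 0.845.

0.845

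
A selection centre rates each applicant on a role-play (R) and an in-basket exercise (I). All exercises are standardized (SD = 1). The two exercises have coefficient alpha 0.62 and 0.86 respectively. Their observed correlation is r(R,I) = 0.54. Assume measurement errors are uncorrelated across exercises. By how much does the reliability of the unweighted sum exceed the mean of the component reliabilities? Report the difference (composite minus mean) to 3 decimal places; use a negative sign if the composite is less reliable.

0.091

Var(sum) = 2 + 1.08 = 3.08; true-score variance = 1.48 + 1.08 = 2.56; composite reliability = 0.8312.
Mean component reliability = 0.7400.
Difference = 0.8312 − 0.7400 = 0.091.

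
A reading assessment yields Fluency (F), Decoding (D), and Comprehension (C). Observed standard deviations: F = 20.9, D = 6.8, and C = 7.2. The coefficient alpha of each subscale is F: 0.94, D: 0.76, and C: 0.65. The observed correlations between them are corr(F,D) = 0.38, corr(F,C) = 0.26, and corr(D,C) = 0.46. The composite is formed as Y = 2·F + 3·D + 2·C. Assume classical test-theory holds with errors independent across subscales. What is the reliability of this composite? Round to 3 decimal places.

0.923

Var(Y) = 2²·20.9² + 3²·6.8² + 2²·7.2² + 2·[6·20.9·6.8·0.38 + 4·20.9·7.2·0.26 + 6·6.8·7.2·0.46] = 2370.76 + 1231.32 = 3602.08.
Under uncorrelated errors the observed covariances equal the true-score covariances, so only the own-variance terms attenuate.
True-score variance = [2²·20.9²·0.94 + 3²·6.8²·0.76 + 2²·7.2²·0.65] + 1231.32 = 2093.47 + 1231.32 = 3324.8.
Reliability = 3324.8 / 3602.08 = 0.923.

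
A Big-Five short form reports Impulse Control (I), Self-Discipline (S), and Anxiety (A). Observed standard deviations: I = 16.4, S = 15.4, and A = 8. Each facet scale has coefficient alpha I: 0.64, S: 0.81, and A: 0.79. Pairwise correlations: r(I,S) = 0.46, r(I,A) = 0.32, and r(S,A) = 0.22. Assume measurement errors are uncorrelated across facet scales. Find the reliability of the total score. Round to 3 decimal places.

Var(I+S+A) = 16.4² + 15.4² + 8² + 2·[16.4·15.4·0.46 + 16.4·8·0.32 + 15.4·8·0.22] = 570.12 + 370.531 = 940.651.
Because errors are independent across components, Cov(Tᵢ,Tⱼ) = Cov(Xᵢ,Xⱼ); the off-diagonal part of the true-score variance is the same as above.
True-score variance = [16.4²·0.64 + 15.4²·0.81 + 8²·0.79] + 370.531 = 414.794 + 370.531 = 785.325.
Reliability = 785.325 / 940.651 = 0.835.

0.835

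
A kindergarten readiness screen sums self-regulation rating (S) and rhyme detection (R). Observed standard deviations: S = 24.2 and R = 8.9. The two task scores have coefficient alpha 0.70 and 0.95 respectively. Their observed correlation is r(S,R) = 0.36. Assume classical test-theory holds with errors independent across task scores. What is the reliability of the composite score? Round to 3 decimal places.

Var(S+R) = 24.2² + 8.9² + 2·[24.2·8.9·0.36] = 664.85 + 155.074 = 819.924.
Under uncorrelated errors the observed covariances equal the true-score covariances, so only the own-variance terms attenuate.
True-score variance = [24.2²·0.70 + 8.9²·0.95] + 155.074 = 485.197 + 155.074 = 640.271.
Reliability = 640.271 / 819.924 = 0.781.

0.781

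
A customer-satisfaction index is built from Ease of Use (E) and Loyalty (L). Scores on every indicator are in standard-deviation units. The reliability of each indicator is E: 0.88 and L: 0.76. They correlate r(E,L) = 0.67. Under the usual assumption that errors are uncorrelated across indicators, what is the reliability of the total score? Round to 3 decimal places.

Var(E+L) = 2 + 2·[0.67] = 2 + 1.34 = 3.34.
Because errors are independent across components, Cov(Tᵢ,Tⱼ) = Cov(Xᵢ,Xⱼ); the off-diagonal part of the true-score variance is the same as above.
True-score variance = [0.88 + 0.76] + 1.34 = 1.64 + 1.34 = 2.98.
Reliability = 2.98 / 3.34 = 0.892.

0.892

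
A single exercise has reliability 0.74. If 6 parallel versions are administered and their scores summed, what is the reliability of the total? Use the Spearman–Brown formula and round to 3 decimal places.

0.945

ρ_k = kρ / (1 + (k−1)ρ) = 6·0.74 / (1 + 5·0.74) = 4.440 / 4.700 = 0.945.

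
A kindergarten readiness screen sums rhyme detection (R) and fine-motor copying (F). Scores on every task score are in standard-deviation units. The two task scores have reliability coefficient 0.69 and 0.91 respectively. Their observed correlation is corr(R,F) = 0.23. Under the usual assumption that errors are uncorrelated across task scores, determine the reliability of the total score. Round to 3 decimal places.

Var(R+F) = 2 + 2·[0.23] = 2 + 0.46 = 2.46.
Because errors are independent across components, Cov(Tᵢ,Tⱼ) = Cov(Xᵢ,Xⱼ); the off-diagonal part of the true-score variance is the same as above.
True-score variance = [0.69 + 0.91] + 0.46 = 1.6 + 0.46 = 2.06.
Reliability = 2.06 / 2.46 = 0.837.

0.837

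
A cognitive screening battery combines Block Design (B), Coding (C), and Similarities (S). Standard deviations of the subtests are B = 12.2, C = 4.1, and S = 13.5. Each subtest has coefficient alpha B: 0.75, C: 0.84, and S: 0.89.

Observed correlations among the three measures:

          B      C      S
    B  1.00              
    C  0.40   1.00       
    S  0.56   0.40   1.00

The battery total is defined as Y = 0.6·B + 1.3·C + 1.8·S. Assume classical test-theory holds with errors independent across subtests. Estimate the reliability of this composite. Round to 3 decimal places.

Var(Y) = 0.6²·12.2² + 1.3²·4.1² + 1.8²·13.5² + 2·[0.78·12.2·4.1·0.40 + 1.08·12.2·13.5·0.56 + 2.34·4.1·13.5·0.40] = 672.481 + 334.049 = 1006.53.
Because errors are independent across components, Cov(Tᵢ,Tⱼ) = Cov(Xᵢ,Xⱼ); the off-diagonal part of the true-score variance is the same as above.
True-score variance = [0.6²·12.2²·0.75 + 1.3²·4.1²·0.84 + 1.8²·13.5²·0.89] + 334.049 = 589.586 + 334.049 = 923.635.
Reliability = 923.635 / 1006.53 = 0.918.

0.918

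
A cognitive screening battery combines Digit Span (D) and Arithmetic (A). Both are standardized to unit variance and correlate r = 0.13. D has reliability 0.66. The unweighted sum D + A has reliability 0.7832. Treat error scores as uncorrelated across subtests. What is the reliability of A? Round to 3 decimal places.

Var(D+A) = 2 + 2·0.13 = 2.260.
True-score variance = ρ_D + ρ_A + 2·0.13, so 0.7832 = (0.66 + ρ_A + 0.26) / 2.260.
ρ_A = 0.7832·2.260 − 0.66 − 0.26 = 0.850.

0.850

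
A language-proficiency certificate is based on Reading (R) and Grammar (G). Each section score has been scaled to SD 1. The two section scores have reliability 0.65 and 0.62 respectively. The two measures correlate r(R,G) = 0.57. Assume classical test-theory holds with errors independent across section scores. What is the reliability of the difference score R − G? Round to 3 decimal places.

0.151

Var(R−G) = 1 + 1 − 2·0.57 = 2 − 1.14 = 0.86.
With uncorrelated errors the cross-covariances are all true-score covariance, so they carry over unchanged; only the diagonal terms shrink to ρᵢσᵢ².
True-score variance = [0.65 + 0.62] − 1.14 = 1.27 − 1.14 = 0.13.
Reliability = 0.13 / 0.86 = 0.151.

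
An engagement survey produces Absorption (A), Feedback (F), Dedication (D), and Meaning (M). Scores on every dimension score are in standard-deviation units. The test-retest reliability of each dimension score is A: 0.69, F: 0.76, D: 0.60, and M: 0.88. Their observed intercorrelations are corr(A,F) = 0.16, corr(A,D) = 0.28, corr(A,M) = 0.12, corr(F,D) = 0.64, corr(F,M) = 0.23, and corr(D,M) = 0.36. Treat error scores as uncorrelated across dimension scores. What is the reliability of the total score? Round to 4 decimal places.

Var(A+F+D+M) = 4 + 2·[0.16 + 0.28 + 0.12 + 0.64 + 0.23 + 0.36] = 4 + 3.58 = 7.58.
Because errors are independent across components, Cov(Tᵢ,Tⱼ) = Cov(Xᵢ,Xⱼ); the off-diagonal part of the true-score variance is the same as above.
True-score variance = [0.69 + 0.76 + 0.60 + 0.88] + 3.58 = 2.93 + 3.58 = 6.51.
Reliability = 6.51 / 7.58 = 0.8588.

0.8588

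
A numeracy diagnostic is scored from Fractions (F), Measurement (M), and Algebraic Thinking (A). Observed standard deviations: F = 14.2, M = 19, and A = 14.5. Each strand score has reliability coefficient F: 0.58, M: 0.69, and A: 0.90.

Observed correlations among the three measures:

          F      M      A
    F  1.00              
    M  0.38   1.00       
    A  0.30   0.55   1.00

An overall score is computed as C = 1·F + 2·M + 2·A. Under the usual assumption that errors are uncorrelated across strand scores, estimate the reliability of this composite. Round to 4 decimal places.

0.8585

Var(C) = 14.2² + 2²·19² + 2²·14.5² + 2·[2·14.2·19·0.38 + 2·14.2·14.5·0.30 + 4·19·14.5·0.55] = 2486.64 + 1869.38 = 4356.02.
Because errors are independent across components, Cov(Tᵢ,Tⱼ) = Cov(Xᵢ,Xⱼ); the off-diagonal part of the true-score variance is the same as above.
True-score variance = [14.2²·0.58 + 2²·19²·0.69 + 2²·14.5²·0.90] + 1869.38 = 1870.21 + 1869.38 = 3739.59.
Reliability = 3739.59 / 4356.02 = 0.8585.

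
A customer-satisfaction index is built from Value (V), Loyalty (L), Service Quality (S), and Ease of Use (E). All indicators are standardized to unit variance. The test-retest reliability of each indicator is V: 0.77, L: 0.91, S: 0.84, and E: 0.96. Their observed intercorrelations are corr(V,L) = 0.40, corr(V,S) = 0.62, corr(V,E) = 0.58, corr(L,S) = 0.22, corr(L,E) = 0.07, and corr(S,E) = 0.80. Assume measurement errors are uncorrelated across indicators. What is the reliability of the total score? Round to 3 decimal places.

Var(V+L+S+E) = 4 + 2·[0.40 + 0.62 + 0.58 + 0.22 + 0.07 + 0.80] = 4 + 5.38 = 9.38.
Under uncorrelated errors the observed covariances equal the true-score covariances, so only the own-variance terms attenuate.
True-score variance = [0.77 + 0.91 + 0.84 + 0.96] + 5.38 = 3.48 + 5.38 = 8.86.
Reliability = 8.86 / 9.38 = 0.945.

0.945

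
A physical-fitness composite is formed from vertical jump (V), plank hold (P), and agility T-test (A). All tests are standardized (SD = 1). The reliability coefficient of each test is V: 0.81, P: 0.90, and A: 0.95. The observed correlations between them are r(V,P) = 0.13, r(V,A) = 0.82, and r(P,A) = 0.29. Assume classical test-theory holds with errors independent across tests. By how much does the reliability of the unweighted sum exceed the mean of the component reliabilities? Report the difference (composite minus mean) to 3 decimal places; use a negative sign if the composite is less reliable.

0.051

Var(sum) = 3 + 2.48 = 5.48; true-score variance = 2.66 + 2.48 = 5.14; composite reliability = 0.9380.
Mean component reliability = 0.8867.
Difference = 0.9380 − 0.8867 = 0.051.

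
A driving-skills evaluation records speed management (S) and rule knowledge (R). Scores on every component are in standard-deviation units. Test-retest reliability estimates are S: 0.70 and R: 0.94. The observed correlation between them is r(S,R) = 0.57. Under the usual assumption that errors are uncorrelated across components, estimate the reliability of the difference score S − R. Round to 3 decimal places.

Var(S−R) = 1 + 1 − 2·0.57 = 2 − 1.14 = 0.86.
Under uncorrelated errors the observed covariances equal the true-score covariances, so only the own-variance terms attenuate.
True-score variance = [0.70 + 0.94] − 1.14 = 1.64 − 1.14 = 0.5.
Reliability = 0.5 / 0.86 = 0.581.

0.581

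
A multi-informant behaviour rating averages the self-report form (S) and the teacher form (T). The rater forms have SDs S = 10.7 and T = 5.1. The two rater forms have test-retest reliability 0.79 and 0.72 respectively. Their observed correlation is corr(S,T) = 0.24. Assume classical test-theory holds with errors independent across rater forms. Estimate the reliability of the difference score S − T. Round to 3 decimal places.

0.726

Var(S−T) = 10.7² + 5.1² − 2·10.7·5.1·0.24 = 140.5 − 26.1936 = 114.306.
Because errors are independent across components, Cov(Tᵢ,Tⱼ) = Cov(Xᵢ,Xⱼ); the off-diagonal part of the true-score variance is the same as above.
True-score variance = [10.7²·0.79 + 5.1²·0.72] − 26.1936 = 109.174 − 26.1936 = 82.9807.
Reliability = 82.9807 / 114.306 = 0.726.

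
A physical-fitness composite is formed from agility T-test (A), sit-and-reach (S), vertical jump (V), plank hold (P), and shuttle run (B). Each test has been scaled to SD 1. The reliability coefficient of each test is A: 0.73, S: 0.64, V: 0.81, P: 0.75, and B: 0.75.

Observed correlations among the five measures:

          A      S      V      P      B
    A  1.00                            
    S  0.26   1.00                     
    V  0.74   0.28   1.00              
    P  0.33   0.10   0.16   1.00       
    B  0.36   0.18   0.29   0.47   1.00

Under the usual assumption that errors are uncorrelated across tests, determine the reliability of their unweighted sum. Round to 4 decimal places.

0.8836

Var(A+S+V+P+B) = 5 + 2·[0.26 + 0.74 + 0.33 + 0.36 + 0.28 + 0.10 + 0.18 + 0.16 + 0.29 + 0.47] = 5 + 6.34 = 11.34.
With uncorrelated errors the cross-covariances are all true-score covariance, so they carry over unchanged; only the diagonal terms shrink to ρᵢσᵢ².
True-score variance = [0.73 + 0.64 + 0.81 + 0.75 + 0.75] + 6.34 = 3.68 + 6.34 = 10.02.
Reliability = 10.02 / 11.34 = 0.8836.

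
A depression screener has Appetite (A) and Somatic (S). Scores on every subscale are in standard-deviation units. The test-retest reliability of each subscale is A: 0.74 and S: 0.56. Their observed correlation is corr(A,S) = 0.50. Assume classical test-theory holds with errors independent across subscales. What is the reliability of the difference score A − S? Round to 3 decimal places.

0.300

Var(A−S) = 1 + 1 − 2·0.50 = 2 − 1 = 1.
Because errors are independent across components, Cov(Tᵢ,Tⱼ) = Cov(Xᵢ,Xⱼ); the off-diagonal part of the true-score variance is the same as above.
True-score variance = [0.74 + 0.56] − 1 = 1.3 − 1 = 0.3.
Reliability = 0.3 / 1 = 0.300.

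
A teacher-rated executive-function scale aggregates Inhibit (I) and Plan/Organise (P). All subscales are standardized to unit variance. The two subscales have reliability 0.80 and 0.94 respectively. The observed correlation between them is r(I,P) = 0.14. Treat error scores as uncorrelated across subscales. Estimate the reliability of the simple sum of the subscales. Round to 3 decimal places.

0.886

Var(I+P) = 2 + 2·[0.14] = 2 + 0.28 = 2.28.
Because errors are independent across components, Cov(Tᵢ,Tⱼ) = Cov(Xᵢ,Xⱼ); the off-diagonal part of the true-score variance is the same as above.
True-score variance = [0.80 + 0.94] + 0.28 = 1.74 + 0.28 = 2.02.
Reliability = 2.02 / 2.28 = 0.886.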